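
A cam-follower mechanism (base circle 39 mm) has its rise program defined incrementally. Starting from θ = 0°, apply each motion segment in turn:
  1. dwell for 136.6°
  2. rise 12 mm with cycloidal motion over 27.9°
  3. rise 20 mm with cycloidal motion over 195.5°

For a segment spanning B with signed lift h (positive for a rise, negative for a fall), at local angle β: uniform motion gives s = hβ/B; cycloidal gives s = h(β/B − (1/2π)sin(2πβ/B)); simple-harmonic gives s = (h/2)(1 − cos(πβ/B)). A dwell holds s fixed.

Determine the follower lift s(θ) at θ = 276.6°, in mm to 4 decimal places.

seg 1 [0°–136.6°] dwell: s stays 0.0000
seg 2 [136.6°–164.5°] cycloidal, h=12: full span → s += 12 → s = 12.0000
seg 3 [164.5°–360°] cycloidal, h=20: θ=276.6° here. β=112.1, B=195.5. 20·(0.5734 − sin(2π·0.5734)/(2π)) = 12.8846 → s = 24.8846

24.8846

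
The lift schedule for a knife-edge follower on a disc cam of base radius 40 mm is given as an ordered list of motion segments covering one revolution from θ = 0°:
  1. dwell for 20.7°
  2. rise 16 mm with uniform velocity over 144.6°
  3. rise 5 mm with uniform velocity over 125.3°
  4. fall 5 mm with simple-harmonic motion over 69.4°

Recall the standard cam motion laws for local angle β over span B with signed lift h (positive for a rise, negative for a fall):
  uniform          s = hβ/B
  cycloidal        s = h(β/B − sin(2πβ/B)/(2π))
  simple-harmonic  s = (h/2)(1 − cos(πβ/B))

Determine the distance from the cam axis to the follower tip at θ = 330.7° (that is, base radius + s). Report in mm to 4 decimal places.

seg 1 [0°–20.7°] dwell: s stays 0.0000
seg 2 [20.7°–165.3°] uniform, h=16: full span → s += 16 → s = 16.0000
seg 3 [165.3°–290.6°] uniform, h=5: full span → s += 5 → s = 21.0000
seg 4 [290.6°–360°] simple-harmonic, h=-5: θ=330.7° here. β=40.1, B=69.4. -5/2·(1 − cos(π·0.5778)) = -3.1050 → s = 17.8950
radial distance = base radius + s = 40 + 17.8950 = 57.8950

57.8950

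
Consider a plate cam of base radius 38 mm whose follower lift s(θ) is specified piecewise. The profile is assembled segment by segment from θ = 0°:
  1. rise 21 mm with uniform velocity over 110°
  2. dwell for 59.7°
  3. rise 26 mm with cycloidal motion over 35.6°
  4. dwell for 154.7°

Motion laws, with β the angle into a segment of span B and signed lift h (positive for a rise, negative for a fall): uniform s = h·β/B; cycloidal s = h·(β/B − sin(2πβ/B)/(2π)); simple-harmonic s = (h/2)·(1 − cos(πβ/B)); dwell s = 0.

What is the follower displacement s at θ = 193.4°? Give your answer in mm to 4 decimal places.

seg 1 [0°–110°] uniform, h=21: full span → s += 21 → s = 21.0000
seg 2 [110°–169.7°] dwell: s stays 21.0000
seg 3 [169.7°–205.3°] cycloidal, h=26: θ=193.4° here. β=23.7, B=35.6. 26·(0.6657 − sin(2π·0.6657)/(2π)) = 20.8804 → s = 41.8804

41.8804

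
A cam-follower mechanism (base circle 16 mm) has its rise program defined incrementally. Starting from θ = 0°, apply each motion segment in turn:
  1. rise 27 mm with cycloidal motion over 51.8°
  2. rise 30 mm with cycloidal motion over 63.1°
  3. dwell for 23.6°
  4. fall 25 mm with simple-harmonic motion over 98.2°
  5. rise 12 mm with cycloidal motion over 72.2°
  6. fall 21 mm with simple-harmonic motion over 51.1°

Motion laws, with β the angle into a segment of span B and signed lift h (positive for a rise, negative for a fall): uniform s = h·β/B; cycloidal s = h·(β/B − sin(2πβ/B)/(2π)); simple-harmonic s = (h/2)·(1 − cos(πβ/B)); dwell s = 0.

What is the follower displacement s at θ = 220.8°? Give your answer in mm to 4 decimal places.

seg 1 [0°–51.8°] cycloidal, h=27: full span → s += 27 → s = 27.0000
seg 2 [51.8°–114.9°] cycloidal, h=30: full span → s += 30 → s = 57.0000
seg 3 [114.9°–138.5°] dwell: s stays 57.0000
seg 4 [138.5°–236.7°] simple-harmonic, h=-25: θ=220.8° here. β=82.3, B=98.2. -25/2·(1 − cos(π·0.8381)) = -23.4174 → s = 33.5826

33.5826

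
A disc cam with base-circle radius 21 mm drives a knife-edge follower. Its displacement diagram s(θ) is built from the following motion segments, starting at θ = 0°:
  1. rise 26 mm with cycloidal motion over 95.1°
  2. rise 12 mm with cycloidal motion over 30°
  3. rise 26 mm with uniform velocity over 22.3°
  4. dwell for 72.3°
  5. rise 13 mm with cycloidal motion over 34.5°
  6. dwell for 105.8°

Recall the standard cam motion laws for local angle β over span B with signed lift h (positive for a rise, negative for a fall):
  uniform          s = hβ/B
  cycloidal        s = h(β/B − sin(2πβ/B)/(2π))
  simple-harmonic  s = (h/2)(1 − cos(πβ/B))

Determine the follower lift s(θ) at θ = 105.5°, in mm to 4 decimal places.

seg 1 [0°–95.1°] cycloidal, h=26: full span → s += 26 → s = 26.0000
seg 2 [95.1°–125.1°] cycloidal, h=12: θ=105.5° here. β=10.4, B=30. 12·(0.3467 − sin(2π·0.3467)/(2π)) = 2.5917 → s = 28.5917

28.5917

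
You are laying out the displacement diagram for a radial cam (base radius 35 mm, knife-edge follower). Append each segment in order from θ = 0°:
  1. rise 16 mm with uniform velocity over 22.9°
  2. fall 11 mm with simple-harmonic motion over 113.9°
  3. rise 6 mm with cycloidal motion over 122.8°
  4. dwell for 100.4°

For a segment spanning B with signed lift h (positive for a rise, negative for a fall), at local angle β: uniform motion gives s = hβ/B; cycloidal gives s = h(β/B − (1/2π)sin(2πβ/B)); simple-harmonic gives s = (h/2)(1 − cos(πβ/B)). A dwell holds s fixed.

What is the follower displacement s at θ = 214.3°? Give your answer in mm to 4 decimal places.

seg 1 [0°–22.9°] uniform, h=16: full span → s += 16 → s = 16.0000
seg 2 [22.9°–136.8°] simple-harmonic, h=-11: full span → s += -11 → s = 5.0000
seg 3 [136.8°–259.6°] cycloidal, h=6: θ=214.3° here. β=77.5, B=122.8. 6·(0.6311 − sin(2π·0.6311)/(2π)) = 4.4873 → s = 9.4873

9.4873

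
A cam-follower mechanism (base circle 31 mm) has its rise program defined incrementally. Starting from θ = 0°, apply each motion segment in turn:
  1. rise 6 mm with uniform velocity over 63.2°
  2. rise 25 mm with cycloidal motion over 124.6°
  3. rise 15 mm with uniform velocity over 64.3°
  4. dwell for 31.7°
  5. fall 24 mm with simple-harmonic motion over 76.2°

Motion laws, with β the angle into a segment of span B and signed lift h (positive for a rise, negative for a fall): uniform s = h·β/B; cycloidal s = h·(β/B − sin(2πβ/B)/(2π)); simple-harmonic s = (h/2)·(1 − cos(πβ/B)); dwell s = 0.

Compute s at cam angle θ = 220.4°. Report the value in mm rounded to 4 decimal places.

seg 1 [0°–63.2°] uniform, h=6: full span → s += 6 → s = 6.0000
seg 2 [63.2°–187.8°] cycloidal, h=25: full span → s += 25 → s = 31.0000
seg 3 [187.8°–252.1°] uniform, h=15: θ=220.4° here. β=32.6, B=64.3. 15·32.6/64.3 = 7.6050 → s = 38.6050

38.6050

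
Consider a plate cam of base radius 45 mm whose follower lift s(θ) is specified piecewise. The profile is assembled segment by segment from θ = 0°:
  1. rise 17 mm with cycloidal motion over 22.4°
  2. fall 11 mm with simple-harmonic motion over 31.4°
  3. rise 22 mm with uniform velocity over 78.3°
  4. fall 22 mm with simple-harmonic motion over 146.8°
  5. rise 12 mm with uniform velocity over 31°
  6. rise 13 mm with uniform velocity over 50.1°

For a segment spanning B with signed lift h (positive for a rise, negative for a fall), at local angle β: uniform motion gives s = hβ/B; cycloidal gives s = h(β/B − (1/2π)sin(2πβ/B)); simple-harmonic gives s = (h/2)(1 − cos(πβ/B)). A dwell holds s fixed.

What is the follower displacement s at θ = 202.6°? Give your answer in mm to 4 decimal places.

seg 1 [0°–22.4°] cycloidal, h=17: full span → s += 17 → s = 17.0000
seg 2 [22.4°–53.8°] simple-harmonic, h=-11: full span → s += -11 → s = 6.0000
seg 3 [53.8°–132.1°] uniform, h=22: full span → s += 22 → s = 28.0000
seg 4 [132.1°–278.9°] simple-harmonic, h=-22: θ=202.6° here. β=70.5, B=146.8. -22/2·(1 − cos(π·0.4802)) = -10.3178 → s = 17.6822

17.6822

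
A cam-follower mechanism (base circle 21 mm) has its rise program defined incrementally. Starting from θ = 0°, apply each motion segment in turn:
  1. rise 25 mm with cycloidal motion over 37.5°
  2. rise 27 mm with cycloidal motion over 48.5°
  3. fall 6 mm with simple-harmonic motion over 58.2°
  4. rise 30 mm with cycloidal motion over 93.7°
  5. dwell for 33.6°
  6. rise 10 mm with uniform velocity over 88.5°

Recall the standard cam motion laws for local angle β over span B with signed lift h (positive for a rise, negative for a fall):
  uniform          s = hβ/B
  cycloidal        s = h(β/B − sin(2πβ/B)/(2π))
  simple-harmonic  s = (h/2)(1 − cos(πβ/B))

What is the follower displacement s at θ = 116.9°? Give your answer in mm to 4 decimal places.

seg 1 [0°–37.5°] cycloidal, h=25: full span → s += 25 → s = 25.0000
seg 2 [37.5°–86°] cycloidal, h=27: full span → s += 27 → s = 52.0000
seg 3 [86°–144.2°] simple-harmonic, h=-6: θ=116.9° here. β=30.9, B=58.2. -6/2·(1 − cos(π·0.5309)) = -3.2910 → s = 48.7090

48.7090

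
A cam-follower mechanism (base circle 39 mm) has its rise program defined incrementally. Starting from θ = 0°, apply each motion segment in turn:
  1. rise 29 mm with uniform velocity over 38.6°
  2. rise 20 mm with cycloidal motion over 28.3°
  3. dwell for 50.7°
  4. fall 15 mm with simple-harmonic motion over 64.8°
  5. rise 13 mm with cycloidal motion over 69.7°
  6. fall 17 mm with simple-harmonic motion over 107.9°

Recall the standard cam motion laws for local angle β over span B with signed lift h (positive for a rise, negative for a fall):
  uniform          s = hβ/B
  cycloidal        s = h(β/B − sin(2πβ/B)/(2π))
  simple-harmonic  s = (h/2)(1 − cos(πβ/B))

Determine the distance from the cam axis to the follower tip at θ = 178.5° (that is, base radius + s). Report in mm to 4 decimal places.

seg 1 [0°–38.6°] uniform, h=29: full span → s += 29 → s = 29.0000
seg 2 [38.6°–66.9°] cycloidal, h=20: full span → s += 20 → s = 49.0000
seg 3 [66.9°–117.6°] dwell: s stays 49.0000
seg 4 [117.6°–182.4°] simple-harmonic, h=-15: θ=178.5° here. β=60.9, B=64.8. -15/2·(1 − cos(π·0.9398)) = -14.8663 → s = 34.1337
radial distance = base radius + s = 39 + 34.1337 = 73.1337

73.1337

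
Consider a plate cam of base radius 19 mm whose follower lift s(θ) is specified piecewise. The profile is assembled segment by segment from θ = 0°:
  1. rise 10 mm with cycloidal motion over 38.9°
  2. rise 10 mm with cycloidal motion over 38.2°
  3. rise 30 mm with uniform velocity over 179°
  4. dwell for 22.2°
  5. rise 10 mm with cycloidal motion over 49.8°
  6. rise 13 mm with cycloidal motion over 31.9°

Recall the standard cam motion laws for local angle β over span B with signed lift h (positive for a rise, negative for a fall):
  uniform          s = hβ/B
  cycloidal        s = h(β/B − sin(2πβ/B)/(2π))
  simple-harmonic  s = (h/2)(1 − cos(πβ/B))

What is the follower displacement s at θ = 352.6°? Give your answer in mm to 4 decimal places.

seg 1 [0°–38.9°] cycloidal, h=10: full span → s += 10 → s = 10.0000
seg 2 [38.9°–77.1°] cycloidal, h=10: full span → s += 10 → s = 20.0000
seg 3 [77.1°–256.1°] uniform, h=30: full span → s += 30 → s = 50.0000
seg 4 [256.1°–278.3°] dwell: s stays 50.0000
seg 5 [278.3°–328.1°] cycloidal, h=10: full span → s += 10 → s = 60.0000
seg 6 [328.1°–360°] cycloidal, h=13: θ=352.6° here. β=24.5, B=31.9. 13·(0.7680 − sin(2π·0.7680)/(2π)) = 12.0401 → s = 72.0401

72.0401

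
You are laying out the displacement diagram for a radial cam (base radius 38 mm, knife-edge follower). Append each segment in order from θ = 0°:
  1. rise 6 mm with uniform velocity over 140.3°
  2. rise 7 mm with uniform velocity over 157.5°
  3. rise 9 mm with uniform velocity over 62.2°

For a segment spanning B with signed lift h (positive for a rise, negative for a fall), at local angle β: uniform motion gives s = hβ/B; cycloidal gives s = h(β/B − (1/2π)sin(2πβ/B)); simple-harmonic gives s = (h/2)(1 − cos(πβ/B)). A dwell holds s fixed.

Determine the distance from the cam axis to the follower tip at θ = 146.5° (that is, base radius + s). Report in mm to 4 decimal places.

seg 1 [0°–140.3°] uniform, h=6: full span → s += 6 → s = 6.0000
seg 2 [140.3°–297.8°] uniform, h=7: θ=146.5° here. β=6.2, B=157.5. 7·6.2/157.5 = 0.2756 → s = 6.2756
radial distance = base radius + s = 38 + 6.2756 = 44.2756

44.2756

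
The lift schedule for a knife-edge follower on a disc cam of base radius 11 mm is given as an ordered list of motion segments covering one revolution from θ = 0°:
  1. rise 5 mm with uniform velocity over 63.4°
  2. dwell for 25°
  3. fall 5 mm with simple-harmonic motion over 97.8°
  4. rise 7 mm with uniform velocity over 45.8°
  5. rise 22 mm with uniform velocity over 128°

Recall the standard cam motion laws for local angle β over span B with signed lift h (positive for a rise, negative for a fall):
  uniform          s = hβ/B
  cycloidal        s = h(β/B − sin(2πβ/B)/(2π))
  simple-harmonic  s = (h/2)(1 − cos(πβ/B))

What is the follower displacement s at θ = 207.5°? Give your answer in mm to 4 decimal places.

seg 1 [0°–63.4°] uniform, h=5: full span → s += 5 → s = 5.0000
seg 2 [63.4°–88.4°] dwell: s stays 5.0000
seg 3 [88.4°–186.2°] simple-harmonic, h=-5: full span → s += -5 → s = 0.0000
seg 4 [186.2°–232°] uniform, h=7: θ=207.5° here. β=21.3, B=45.8. 7·21.3/45.8 = 3.2555 → s = 3.2555

3.2555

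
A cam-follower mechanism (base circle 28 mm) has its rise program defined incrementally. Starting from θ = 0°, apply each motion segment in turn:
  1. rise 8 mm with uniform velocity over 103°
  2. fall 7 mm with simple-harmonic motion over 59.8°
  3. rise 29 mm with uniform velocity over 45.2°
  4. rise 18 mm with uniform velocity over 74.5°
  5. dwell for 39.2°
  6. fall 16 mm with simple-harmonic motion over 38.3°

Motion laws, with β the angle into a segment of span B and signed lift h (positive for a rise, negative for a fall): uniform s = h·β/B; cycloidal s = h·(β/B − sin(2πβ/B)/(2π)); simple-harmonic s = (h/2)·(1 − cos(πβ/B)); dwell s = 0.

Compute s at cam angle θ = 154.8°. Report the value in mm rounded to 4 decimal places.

seg 1 [0°–103°] uniform, h=8: full span → s += 8 → s = 8.0000
seg 2 [103°–162.8°] simple-harmonic, h=-7: θ=154.8° here. β=51.8, B=59.8. -7/2·(1 − cos(π·0.8662)) = -6.6954 → s = 1.3046

1.3046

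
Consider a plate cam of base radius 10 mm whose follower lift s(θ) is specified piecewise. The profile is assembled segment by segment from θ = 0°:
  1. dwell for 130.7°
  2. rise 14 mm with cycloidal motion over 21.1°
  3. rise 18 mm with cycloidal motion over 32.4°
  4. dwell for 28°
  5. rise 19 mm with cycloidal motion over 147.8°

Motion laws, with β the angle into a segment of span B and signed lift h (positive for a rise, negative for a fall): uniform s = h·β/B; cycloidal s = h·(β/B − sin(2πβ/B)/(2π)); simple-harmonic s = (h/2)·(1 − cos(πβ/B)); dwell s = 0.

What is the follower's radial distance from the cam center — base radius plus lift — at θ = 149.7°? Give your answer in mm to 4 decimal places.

seg 1 [0°–130.7°] dwell: s stays 0.0000
seg 2 [130.7°–151.8°] cycloidal, h=14: θ=149.7° here. β=19, B=21.1. 14·(0.9005 − sin(2π·0.9005)/(2π)) = 13.9109 → s = 13.9109
radial distance = base radius + s = 10 + 13.9109 = 23.9109

23.9109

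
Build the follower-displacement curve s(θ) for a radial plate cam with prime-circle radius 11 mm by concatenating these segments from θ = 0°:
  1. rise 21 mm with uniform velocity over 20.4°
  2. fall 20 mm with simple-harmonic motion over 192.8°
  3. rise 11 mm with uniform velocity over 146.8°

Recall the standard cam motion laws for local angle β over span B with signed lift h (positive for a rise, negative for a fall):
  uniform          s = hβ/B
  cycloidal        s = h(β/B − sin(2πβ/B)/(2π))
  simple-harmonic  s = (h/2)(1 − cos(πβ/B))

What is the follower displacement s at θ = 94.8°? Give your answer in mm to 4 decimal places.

seg 1 [0°–20.4°] uniform, h=21: full span → s += 21 → s = 21.0000
seg 2 [20.4°–213.2°] simple-harmonic, h=-20: θ=94.8° here. β=74.4, B=192.8. -20/2·(1 − cos(π·0.3859)) = -6.4915 → s = 14.5085

14.5085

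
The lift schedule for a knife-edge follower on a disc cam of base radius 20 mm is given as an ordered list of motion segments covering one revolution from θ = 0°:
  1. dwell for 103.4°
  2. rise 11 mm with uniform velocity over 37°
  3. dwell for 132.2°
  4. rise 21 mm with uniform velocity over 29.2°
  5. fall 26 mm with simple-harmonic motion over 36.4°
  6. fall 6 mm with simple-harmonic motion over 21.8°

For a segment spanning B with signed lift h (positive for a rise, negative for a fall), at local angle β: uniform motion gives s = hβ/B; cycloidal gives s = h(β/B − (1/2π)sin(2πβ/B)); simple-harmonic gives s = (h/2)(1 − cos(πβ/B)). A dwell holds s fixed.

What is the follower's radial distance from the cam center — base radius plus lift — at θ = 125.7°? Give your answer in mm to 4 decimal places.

seg 1 [0°–103.4°] dwell: s stays 0.0000
seg 2 [103.4°–140.4°] uniform, h=11: θ=125.7° here. β=22.3, B=37. 11·22.3/37 = 6.6297 → s = 6.6297
radial distance = base radius + s = 20 + 6.6297 = 26.6297

26.6297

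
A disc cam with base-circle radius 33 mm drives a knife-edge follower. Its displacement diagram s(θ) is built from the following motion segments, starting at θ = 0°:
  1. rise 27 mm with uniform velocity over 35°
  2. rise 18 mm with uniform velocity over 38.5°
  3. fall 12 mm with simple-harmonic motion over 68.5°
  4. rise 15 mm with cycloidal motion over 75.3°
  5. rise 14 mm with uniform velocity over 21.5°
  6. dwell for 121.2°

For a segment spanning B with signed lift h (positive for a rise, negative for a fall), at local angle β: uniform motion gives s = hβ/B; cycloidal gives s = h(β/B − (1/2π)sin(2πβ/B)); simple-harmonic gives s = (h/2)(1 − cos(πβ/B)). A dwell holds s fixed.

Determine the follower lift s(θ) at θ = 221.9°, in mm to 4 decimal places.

seg 1 [0°–35°] uniform, h=27: full span → s += 27 → s = 27.0000
seg 2 [35°–73.5°] uniform, h=18: full span → s += 18 → s = 45.0000
seg 3 [73.5°–142°] simple-harmonic, h=-12: full span → s += -12 → s = 33.0000
seg 4 [142°–217.3°] cycloidal, h=15: full span → s += 15 → s = 48.0000
seg 5 [217.3°–238.8°] uniform, h=14: θ=221.9° here. β=4.6, B=21.5. 14·4.6/21.5 = 2.9953 → s = 50.9953

50.9953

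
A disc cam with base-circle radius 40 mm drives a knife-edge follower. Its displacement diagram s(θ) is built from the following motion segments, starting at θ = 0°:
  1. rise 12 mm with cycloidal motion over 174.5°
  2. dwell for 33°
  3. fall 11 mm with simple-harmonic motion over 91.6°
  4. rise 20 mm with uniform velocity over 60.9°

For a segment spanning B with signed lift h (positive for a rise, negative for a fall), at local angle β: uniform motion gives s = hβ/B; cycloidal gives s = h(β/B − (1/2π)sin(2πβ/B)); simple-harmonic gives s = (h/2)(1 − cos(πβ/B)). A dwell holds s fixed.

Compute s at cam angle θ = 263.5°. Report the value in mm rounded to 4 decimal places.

seg 1 [0°–174.5°] cycloidal, h=12: full span → s += 12 → s = 12.0000
seg 2 [174.5°–207.5°] dwell: s stays 12.0000
seg 3 [207.5°–299.1°] simple-harmonic, h=-11: θ=263.5° here. β=56, B=91.6. -11/2·(1 − cos(π·0.6114)) = -7.3850 → s = 4.6150

4.6150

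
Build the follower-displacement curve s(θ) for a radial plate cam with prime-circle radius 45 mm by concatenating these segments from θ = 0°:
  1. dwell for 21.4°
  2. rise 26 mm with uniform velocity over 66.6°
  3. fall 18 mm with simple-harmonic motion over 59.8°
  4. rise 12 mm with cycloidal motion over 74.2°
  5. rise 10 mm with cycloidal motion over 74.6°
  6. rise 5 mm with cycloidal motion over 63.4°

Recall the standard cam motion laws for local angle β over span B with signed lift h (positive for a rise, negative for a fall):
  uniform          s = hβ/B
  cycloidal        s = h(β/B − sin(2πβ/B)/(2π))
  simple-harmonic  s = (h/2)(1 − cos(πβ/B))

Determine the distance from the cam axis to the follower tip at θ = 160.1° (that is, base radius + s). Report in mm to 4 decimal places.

seg 1 [0°–21.4°] dwell: s stays 0.0000
seg 2 [21.4°–88°] uniform, h=26: full span → s += 26 → s = 26.0000
seg 3 [88°–147.8°] simple-harmonic, h=-18: full span → s += -18 → s = 8.0000
seg 4 [147.8°–222°] cycloidal, h=12: θ=160.1° here. β=12.3, B=74.2. 12·(0.1658 − sin(2π·0.1658)/(2π)) = 0.3406 → s = 8.3406
radial distance = base radius + s = 45 + 8.3406 = 53.3406

53.3406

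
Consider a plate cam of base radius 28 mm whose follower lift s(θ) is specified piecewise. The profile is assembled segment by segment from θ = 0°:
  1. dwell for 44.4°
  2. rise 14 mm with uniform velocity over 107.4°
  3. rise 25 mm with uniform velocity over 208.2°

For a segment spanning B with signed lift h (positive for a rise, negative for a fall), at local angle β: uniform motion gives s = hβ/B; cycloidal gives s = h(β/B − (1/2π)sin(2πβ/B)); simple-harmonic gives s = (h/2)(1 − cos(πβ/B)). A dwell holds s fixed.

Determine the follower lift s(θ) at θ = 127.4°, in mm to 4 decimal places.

seg 1 [0°–44.4°] dwell: s stays 0.0000
seg 2 [44.4°–151.8°] uniform, h=14: θ=127.4° here. β=83, B=107.4. 14·83/107.4 = 10.8194 → s = 10.8194

10.8194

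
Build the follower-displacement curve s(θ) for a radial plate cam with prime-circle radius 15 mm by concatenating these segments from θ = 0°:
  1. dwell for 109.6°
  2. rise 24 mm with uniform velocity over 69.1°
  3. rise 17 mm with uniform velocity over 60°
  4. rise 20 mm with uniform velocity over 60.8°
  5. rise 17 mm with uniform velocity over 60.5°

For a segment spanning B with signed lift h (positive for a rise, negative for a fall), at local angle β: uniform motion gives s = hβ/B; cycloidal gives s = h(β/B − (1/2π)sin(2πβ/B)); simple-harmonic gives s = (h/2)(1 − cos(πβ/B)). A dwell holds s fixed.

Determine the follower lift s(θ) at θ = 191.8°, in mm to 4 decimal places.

seg 1 [0°–109.6°] dwell: s stays 0.0000
seg 2 [109.6°–178.7°] uniform, h=24: full span → s += 24 → s = 24.0000
seg 3 [178.7°–238.7°] uniform, h=17: θ=191.8° here. β=13.1, B=60. 17·13.1/60 = 3.7117 → s = 27.7117

27.7117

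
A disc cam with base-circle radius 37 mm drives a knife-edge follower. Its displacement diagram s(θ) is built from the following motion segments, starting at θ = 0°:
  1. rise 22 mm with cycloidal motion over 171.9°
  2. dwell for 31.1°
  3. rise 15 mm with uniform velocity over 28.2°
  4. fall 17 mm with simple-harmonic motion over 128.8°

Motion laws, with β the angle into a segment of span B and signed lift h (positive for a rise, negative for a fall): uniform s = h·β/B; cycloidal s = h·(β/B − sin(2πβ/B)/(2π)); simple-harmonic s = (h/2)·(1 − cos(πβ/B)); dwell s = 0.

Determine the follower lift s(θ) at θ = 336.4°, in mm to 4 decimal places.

seg 1 [0°–171.9°] cycloidal, h=22: full span → s += 22 → s = 22.0000
seg 2 [171.9°–203°] dwell: s stays 22.0000
seg 3 [203°–231.2°] uniform, h=15: full span → s += 15 → s = 37.0000
seg 4 [231.2°–360°] simple-harmonic, h=-17: θ=336.4° here. β=105.2, B=128.8. -17/2·(1 − cos(π·0.8168)) = -15.6302 → s = 21.3698

21.3698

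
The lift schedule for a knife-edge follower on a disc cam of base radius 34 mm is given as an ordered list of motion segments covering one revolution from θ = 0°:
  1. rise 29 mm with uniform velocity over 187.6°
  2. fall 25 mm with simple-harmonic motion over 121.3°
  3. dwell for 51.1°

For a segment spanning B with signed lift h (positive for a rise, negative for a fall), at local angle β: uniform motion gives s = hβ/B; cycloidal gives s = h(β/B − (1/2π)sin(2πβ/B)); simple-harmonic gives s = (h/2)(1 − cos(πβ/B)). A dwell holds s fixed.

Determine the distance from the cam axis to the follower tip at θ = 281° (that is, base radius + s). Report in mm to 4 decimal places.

seg 1 [0°–187.6°] uniform, h=29: full span → s += 29 → s = 29.0000
seg 2 [187.6°–308.9°] simple-harmonic, h=-25: θ=281° here. β=93.4, B=121.3. -25/2·(1 − cos(π·0.7700)) = -21.8762 → s = 7.1238
radial distance = base radius + s = 34 + 7.1238 = 41.1238

41.1238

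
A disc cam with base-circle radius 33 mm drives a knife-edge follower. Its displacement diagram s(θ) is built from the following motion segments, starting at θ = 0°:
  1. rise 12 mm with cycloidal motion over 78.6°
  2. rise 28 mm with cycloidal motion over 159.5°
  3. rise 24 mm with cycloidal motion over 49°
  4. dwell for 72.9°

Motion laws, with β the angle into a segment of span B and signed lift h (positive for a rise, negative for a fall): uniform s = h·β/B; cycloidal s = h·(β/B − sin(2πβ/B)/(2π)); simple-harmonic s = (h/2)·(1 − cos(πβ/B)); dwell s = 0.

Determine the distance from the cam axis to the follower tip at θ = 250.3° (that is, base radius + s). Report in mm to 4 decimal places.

seg 1 [0°–78.6°] cycloidal, h=12: full span → s += 12 → s = 12.0000
seg 2 [78.6°–238.1°] cycloidal, h=28: full span → s += 28 → s = 40.0000
seg 3 [238.1°–287.1°] cycloidal, h=24: θ=250.3° here. β=12.2, B=49. 24·(0.2490 − sin(2π·0.2490)/(2π)) = 2.1559 → s = 42.1559
radial distance = base radius + s = 33 + 42.1559 = 75.1559

75.1559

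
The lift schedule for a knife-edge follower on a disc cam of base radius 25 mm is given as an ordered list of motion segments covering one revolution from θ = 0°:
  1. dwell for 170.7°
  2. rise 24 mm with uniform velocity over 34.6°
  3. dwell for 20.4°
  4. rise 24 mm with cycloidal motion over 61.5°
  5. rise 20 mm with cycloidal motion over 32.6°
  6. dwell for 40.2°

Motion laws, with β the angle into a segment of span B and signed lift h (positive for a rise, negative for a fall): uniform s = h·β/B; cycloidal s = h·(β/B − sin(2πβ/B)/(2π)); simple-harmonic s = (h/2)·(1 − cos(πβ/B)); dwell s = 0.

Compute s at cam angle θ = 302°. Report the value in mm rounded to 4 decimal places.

seg 1 [0°–170.7°] dwell: s stays 0.0000
seg 2 [170.7°–205.3°] uniform, h=24: full span → s += 24 → s = 24.0000
seg 3 [205.3°–225.7°] dwell: s stays 24.0000
seg 4 [225.7°–287.2°] cycloidal, h=24: full span → s += 24 → s = 48.0000
seg 5 [287.2°–319.8°] cycloidal, h=20: θ=302° here. β=14.8, B=32.6. 20·(0.4540 − sin(2π·0.4540)/(2π)) = 8.1723 → s = 56.1723

56.1723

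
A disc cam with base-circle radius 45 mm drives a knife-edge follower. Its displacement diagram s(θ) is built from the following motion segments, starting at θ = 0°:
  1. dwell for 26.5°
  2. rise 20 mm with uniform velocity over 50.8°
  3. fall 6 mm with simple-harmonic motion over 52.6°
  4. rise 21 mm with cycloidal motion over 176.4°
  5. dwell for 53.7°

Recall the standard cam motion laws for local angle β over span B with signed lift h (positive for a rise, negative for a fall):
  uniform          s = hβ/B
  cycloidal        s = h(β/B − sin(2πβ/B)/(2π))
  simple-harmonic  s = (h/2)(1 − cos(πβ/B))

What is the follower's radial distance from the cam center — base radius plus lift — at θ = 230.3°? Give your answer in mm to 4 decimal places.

seg 1 [0°–26.5°] dwell: s stays 0.0000
seg 2 [26.5°–77.3°] uniform, h=20: full span → s += 20 → s = 20.0000
seg 3 [77.3°–129.9°] simple-harmonic, h=-6: full span → s += -6 → s = 14.0000
seg 4 [129.9°–306.3°] cycloidal, h=21: θ=230.3° here. β=100.4, B=176.4. 21·(0.5692 − sin(2π·0.5692)/(2π)) = 13.3595 → s = 27.3595
radial distance = base radius + s = 45 + 27.3595 = 72.3595

72.3595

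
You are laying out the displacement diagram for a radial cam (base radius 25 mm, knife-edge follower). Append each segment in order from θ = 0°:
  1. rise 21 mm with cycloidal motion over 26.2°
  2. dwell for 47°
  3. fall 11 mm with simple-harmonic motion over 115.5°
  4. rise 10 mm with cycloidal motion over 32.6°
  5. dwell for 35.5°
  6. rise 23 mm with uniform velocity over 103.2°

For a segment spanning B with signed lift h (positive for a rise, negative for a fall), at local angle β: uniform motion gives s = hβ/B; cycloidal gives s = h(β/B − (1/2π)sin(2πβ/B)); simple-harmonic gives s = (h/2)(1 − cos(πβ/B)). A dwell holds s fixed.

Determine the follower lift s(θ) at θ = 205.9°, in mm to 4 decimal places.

seg 1 [0°–26.2°] cycloidal, h=21: full span → s += 21 → s = 21.0000
seg 2 [26.2°–73.2°] dwell: s stays 21.0000
seg 3 [73.2°–188.7°] simple-harmonic, h=-11: full span → s += -11 → s = 10.0000
seg 4 [188.7°–221.3°] cycloidal, h=10: θ=205.9° here. β=17.2, B=32.6. 10·(0.5276 − sin(2π·0.5276)/(2π)) = 5.5508 → s = 15.5508

15.5508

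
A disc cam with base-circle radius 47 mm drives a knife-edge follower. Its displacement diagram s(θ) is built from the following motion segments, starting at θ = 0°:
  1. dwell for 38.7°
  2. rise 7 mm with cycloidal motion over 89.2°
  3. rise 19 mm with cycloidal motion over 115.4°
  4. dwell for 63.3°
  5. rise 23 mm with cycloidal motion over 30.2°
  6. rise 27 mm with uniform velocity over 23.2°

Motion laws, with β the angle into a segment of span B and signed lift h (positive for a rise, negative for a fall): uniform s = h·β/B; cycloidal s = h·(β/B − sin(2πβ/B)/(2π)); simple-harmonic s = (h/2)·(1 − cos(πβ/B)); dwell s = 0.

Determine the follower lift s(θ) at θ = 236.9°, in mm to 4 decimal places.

seg 1 [0°–38.7°] dwell: s stays 0.0000
seg 2 [38.7°–127.9°] cycloidal, h=7: full span → s += 7 → s = 7.0000
seg 3 [127.9°–243.3°] cycloidal, h=19: θ=236.9° here. β=109, B=115.4. 19·(0.9445 − sin(2π·0.9445)/(2π)) = 18.9788 → s = 25.9788

25.9788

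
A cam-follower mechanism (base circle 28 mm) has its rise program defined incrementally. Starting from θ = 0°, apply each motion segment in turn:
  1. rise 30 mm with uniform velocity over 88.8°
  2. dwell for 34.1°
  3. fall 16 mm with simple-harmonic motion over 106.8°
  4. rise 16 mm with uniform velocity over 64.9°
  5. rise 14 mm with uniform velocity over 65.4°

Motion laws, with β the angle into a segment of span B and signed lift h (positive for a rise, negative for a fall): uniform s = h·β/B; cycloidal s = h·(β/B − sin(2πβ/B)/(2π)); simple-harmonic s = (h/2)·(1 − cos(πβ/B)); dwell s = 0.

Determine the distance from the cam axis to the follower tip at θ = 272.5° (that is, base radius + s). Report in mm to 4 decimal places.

seg 1 [0°–88.8°] uniform, h=30: full span → s += 30 → s = 30.0000
seg 2 [88.8°–122.9°] dwell: s stays 30.0000
seg 3 [122.9°–229.7°] simple-harmonic, h=-16: full span → s += -16 → s = 14.0000
seg 4 [229.7°–294.6°] uniform, h=16: θ=272.5° here. β=42.8, B=64.9. 16·42.8/64.9 = 10.5516 → s = 24.5516
radial distance = base radius + s = 28 + 24.5516 = 52.5516

52.5516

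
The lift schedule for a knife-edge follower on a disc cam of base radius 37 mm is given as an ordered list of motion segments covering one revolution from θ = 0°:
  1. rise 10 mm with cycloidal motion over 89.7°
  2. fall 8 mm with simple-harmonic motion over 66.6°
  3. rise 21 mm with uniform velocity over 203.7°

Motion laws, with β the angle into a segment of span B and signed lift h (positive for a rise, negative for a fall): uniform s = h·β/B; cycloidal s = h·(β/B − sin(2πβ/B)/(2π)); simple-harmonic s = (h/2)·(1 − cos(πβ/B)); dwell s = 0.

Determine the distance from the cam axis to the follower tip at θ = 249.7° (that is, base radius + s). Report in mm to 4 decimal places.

seg 1 [0°–89.7°] cycloidal, h=10: full span → s += 10 → s = 10.0000
seg 2 [89.7°–156.3°] simple-harmonic, h=-8: full span → s += -8 → s = 2.0000
seg 3 [156.3°–360°] uniform, h=21: θ=249.7° here. β=93.4, B=203.7. 21·93.4/203.7 = 9.6289 → s = 11.6289
radial distance = base radius + s = 37 + 11.6289 = 48.6289

48.6289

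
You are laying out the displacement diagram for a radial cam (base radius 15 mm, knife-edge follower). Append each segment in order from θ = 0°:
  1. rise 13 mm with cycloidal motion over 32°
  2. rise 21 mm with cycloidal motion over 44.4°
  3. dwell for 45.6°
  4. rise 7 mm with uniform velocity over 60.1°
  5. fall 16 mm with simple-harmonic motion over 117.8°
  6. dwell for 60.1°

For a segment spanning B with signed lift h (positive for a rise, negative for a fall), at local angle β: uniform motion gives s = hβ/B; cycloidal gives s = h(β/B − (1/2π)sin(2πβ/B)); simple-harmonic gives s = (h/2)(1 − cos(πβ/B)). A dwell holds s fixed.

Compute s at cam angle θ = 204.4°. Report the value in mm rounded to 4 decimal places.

seg 1 [0°–32°] cycloidal, h=13: full span → s += 13 → s = 13.0000
seg 2 [32°–76.4°] cycloidal, h=21: full span → s += 21 → s = 34.0000
seg 3 [76.4°–122°] dwell: s stays 34.0000
seg 4 [122°–182.1°] uniform, h=7: full span → s += 7 → s = 41.0000
seg 5 [182.1°–299.9°] simple-harmonic, h=-16: θ=204.4° here. β=22.3, B=117.8. -16/2·(1 − cos(π·0.1893)) = -1.3735 → s = 39.6265

39.6265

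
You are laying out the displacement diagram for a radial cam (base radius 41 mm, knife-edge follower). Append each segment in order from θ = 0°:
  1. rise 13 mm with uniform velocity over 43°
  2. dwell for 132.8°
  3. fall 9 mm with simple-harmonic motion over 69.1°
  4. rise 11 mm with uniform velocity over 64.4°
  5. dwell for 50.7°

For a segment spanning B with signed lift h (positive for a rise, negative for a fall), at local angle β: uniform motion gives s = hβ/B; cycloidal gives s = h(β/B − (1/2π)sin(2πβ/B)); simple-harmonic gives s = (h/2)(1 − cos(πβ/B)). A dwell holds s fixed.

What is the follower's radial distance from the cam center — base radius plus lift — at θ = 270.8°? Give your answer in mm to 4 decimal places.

seg 1 [0°–43°] uniform, h=13: full span → s += 13 → s = 13.0000
seg 2 [43°–175.8°] dwell: s stays 13.0000
seg 3 [175.8°–244.9°] simple-harmonic, h=-9: full span → s += -9 → s = 4.0000
seg 4 [244.9°–309.3°] uniform, h=11: θ=270.8° here. β=25.9, B=64.4. 11·25.9/64.4 = 4.4239 → s = 8.4239
radial distance = base radius + s = 41 + 8.4239 = 49.4239

49.4239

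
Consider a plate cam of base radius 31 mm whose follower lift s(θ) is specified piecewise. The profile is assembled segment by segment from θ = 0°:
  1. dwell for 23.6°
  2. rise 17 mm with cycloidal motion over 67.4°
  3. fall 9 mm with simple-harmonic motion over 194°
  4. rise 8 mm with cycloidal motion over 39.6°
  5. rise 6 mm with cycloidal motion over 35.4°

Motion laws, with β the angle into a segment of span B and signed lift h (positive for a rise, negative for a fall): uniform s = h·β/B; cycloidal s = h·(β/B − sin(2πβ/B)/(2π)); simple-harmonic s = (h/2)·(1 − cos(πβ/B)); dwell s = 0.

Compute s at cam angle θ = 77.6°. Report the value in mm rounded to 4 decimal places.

seg 1 [0°–23.6°] dwell: s stays 0.0000
seg 2 [23.6°–91°] cycloidal, h=17: θ=77.6° here. β=54, B=67.4. 17·(0.8012 − sin(2π·0.8012)/(2π)) = 16.1871 → s = 16.1871

16.1871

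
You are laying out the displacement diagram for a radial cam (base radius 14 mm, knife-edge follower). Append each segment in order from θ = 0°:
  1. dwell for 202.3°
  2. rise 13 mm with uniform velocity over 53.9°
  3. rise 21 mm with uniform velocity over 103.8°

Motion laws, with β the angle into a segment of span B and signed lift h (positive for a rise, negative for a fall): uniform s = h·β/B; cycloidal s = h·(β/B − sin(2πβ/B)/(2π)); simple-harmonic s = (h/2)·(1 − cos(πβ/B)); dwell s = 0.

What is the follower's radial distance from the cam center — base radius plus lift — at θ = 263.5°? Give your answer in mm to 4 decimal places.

seg 1 [0°–202.3°] dwell: s stays 0.0000
seg 2 [202.3°–256.2°] uniform, h=13: full span → s += 13 → s = 13.0000
seg 3 [256.2°–360°] uniform, h=21: θ=263.5° here. β=7.3, B=103.8. 21·7.3/103.8 = 1.4769 → s = 14.4769
radial distance = base radius + s = 14 + 14.4769 = 28.4769

28.4769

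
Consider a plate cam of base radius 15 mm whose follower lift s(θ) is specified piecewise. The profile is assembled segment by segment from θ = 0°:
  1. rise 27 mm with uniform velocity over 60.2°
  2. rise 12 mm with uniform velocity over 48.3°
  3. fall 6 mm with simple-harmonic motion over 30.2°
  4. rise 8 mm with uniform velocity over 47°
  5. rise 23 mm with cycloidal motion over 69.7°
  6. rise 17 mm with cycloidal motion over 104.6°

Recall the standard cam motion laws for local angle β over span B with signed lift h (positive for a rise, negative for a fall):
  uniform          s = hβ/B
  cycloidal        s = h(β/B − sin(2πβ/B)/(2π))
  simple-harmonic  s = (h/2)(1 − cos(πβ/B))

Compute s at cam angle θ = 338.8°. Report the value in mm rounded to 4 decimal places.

seg 1 [0°–60.2°] uniform, h=27: full span → s += 27 → s = 27.0000
seg 2 [60.2°–108.5°] uniform, h=12: full span → s += 12 → s = 39.0000
seg 3 [108.5°–138.7°] simple-harmonic, h=-6: full span → s += -6 → s = 33.0000
seg 4 [138.7°–185.7°] uniform, h=8: full span → s += 8 → s = 41.0000
seg 5 [185.7°–255.4°] cycloidal, h=23: full span → s += 23 → s = 64.0000
seg 6 [255.4°–360°] cycloidal, h=17: θ=338.8° here. β=83.4, B=104.6. 17·(0.7973 − sin(2π·0.7973)/(2π)) = 16.1414 → s = 80.1414

80.1414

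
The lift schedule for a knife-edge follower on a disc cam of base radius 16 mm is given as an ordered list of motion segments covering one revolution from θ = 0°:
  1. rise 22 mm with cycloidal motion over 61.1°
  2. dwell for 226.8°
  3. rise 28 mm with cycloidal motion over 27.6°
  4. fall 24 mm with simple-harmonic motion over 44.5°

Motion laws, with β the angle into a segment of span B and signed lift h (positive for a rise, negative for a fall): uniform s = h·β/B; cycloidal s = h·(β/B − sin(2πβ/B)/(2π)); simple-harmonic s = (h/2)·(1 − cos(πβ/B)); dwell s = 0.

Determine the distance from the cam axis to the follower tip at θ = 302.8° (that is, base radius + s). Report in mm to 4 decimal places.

seg 1 [0°–61.1°] cycloidal, h=22: full span → s += 22 → s = 22.0000
seg 2 [61.1°–287.9°] dwell: s stays 22.0000
seg 3 [287.9°–315.5°] cycloidal, h=28: θ=302.8° here. β=14.9, B=27.6. 28·(0.5399 − sin(2π·0.5399)/(2π)) = 16.2203 → s = 38.2203
radial distance = base radius + s = 16 + 38.2203 = 54.2203

54.2203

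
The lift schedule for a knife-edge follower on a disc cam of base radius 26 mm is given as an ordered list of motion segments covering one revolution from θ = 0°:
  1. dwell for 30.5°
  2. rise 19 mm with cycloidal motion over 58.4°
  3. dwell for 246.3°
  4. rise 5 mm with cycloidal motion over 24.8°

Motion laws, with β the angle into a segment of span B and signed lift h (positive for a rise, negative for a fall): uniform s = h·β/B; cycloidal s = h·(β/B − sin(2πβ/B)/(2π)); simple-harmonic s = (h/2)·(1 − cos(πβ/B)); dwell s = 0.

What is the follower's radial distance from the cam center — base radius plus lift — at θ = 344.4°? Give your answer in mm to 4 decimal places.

seg 1 [0°–30.5°] dwell: s stays 0.0000
seg 2 [30.5°–88.9°] cycloidal, h=19: full span → s += 19 → s = 19.0000
seg 3 [88.9°–335.2°] dwell: s stays 19.0000
seg 4 [335.2°–360°] cycloidal, h=5: θ=344.4° here. β=9.2, B=24.8. 5·(0.3710 − sin(2π·0.3710)/(2π)) = 1.2781 → s = 20.2781
radial distance = base radius + s = 26 + 20.2781 = 46.2781

46.2781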